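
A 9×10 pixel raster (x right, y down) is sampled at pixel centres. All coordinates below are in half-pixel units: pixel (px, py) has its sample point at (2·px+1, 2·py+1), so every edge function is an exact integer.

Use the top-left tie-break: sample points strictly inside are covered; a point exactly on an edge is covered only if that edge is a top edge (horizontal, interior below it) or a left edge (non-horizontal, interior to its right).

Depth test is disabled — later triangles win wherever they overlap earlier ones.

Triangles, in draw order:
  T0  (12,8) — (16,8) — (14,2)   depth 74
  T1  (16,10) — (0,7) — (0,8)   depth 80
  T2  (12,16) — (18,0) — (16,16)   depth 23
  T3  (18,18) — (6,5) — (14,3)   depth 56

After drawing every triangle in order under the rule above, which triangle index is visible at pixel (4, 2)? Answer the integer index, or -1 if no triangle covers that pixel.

T0:
  2·area = 24  (B↔C swapped to make it positive)
  edge (12, 8)→(14, 2): d=(2,-6) top-left  bias=+0
  edge (14, 2)→(16, 8): d=(2,6) right/bottom  bias=-1
  edge (16, 8)→(12, 8): d=(-4,0) right/bottom  bias=-1
    (6,2)@(13, 5): e=[0,12,12] → █  [on edge]
    (7,2)@(15, 5): e=[12,0,12] → ·  [on edge]
    (6,3)@(13, 7): e=[4,16,4] → █
    (7,3)@(15, 7): e=[16,4,4] → █
    (8,3)@(17, 7): e=[28,-8,4] → ·
    (6,4)@(13, 9): e=[8,20,-4] → ·
    (7,4)@(15, 9): e=[20,8,-4] → ·
    (5,5)@(11, 11): e=[0,36,-12] → ·  [on edge]
    (8,5)@(17, 11): e=[36,0,-12] → ·  [on edge]
    (4,8)@(9, 17): e=[0,60,-36] → ·  [on edge]
  covered (3 px):
    · · · · · · · · ·
    · · · · · · · · ·
    · · · · · · █ · ·
    · · · · · · █ █ ·
    · · · · · · · · ·
    · · · · · · · · ·
    · · · · · · · · ·
    · · · · · · · · ·
    · · · · · · · · ·
    · · · · · · · · ·
T1:
  2·area = 16  (B↔C swapped to make it positive)
  edge (16, 10)→(0, 8): d=(-16,-2) top-left  bias=+0
  edge (0, 8)→(0, 7): d=(0,-1) top-left  bias=+0
  edge (0, 7)→(16, 10): d=(16,3) right/bottom  bias=-1
    (4,4)@(9, 9): e=[2,9,5] → █
    (5,4)@(11, 9): e=[6,11,-1] → ·
    (4,5)@(9, 11): e=[-30,9,37] → ·
  covered (1 px):
    · · · · · · · · ·
    · · · · · · · · ·
    · · · · · · · · ·
    · · · · · · · · ·
    · · · · █ · · · ·
    · · · · · · · · ·
    · · · · · · · · ·
    · · · · · · · · ·
    · · · · · · · · ·
    · · · · · · · · ·
T2:
  2·area = 64
  edge (12, 16)→(18, 0): d=(6,-16) top-left  bias=+0
  edge (18, 0)→(16, 16): d=(-2,16) right/bottom  bias=-1
  edge (16, 16)→(12, 16): d=(-4,0) right/bottom  bias=-1
    (8,1)@(17, 3): e=[2,10,52] → █
    (8,2)@(17, 5): e=[14,6,44] → █
    (8,3)@(17, 7): e=[26,2,36] → █
    (7,4)@(15, 9): e=[6,30,28] → █
    (8,4)@(17, 9): e=[38,-2,28] → ·
    (7,5)@(15, 11): e=[18,26,20] → █
    (8,5)@(17, 11): e=[50,-6,20] → ·
    (7,6)@(15, 13): e=[30,22,12] → █
    (8,6)@(17, 13): e=[62,-10,12] → ·
    (6,7)@(13, 15): e=[10,50,4] → █
    (8,7)@(17, 15): e=[74,-14,4] → ·
    (6,8)@(13, 17): e=[22,46,-4] → ·
  covered (8 px):
    · · · · · · · · ·
    · · · · · · · · █
    · · · · · · · · █
    · · · · · · · · █
    · · · · · · · █ ·
    · · · · · · · █ ·
    · · · · · · · █ ·
    · · · · · · █ █ ·
    · · · · · · · · ·
    · · · · · · · · ·
T3:
  2·area = 128
  edge (18, 18)→(6, 5): d=(-12,-13) top-left  bias=+0
  edge (6, 5)→(14, 3): d=(8,-2) top-left  bias=+0
  edge (14, 3)→(18, 18): d=(4,15) right/bottom  bias=-1
    (3,2)@(7, 5): e=[13,2,113] → █
    (4,2)@(9, 5): e=[39,6,83] → █
    (5,2)@(11, 5): e=[65,10,53] → █
    (6,2)@(13, 5): e=[91,14,23] → █
    (7,2)@(15, 5): e=[117,18,-7] → ·
    (3,3)@(7, 7): e=[-11,18,121] → ·
    (4,3)@(9, 7): e=[15,22,91] → █
    (7,3)@(15, 7): e=[93,34,1] → █
    (8,3)@(17, 7): e=[119,38,-29] → ·
    (4,4)@(9, 9): e=[-9,38,99] → ·
    (5,4)@(11, 9): e=[17,42,69] → █
    (8,4)@(17, 9): e=[95,54,-21] → ·
  covered (15 px):
    · · · · · · · · ·
    · · · · · · · · ·
    · · · █ █ █ █ · ·
    · · · · █ █ █ █ ·
    · · · · · █ █ █ ·
    · · · · · · █ █ ·
    · · · · · · · █ ·
    · · · · · · · · █
    · · · · · · · · ·
    · · · · · · · · ·

Z-buffer (winner per pixel, '.' = empty):
  . . . . . . . . .
  . . . . . . . . 2
  . . . 3 3 3 3 . 2
  . . . . 3 3 3 3 2
  . . . . 1 3 3 3 .
  . . . . . . 3 3 .
  . . . . . . . 3 .
  . . . . . . 2 2 3
  . . . . . . . . .
  . . . . . . . . .

Result: 3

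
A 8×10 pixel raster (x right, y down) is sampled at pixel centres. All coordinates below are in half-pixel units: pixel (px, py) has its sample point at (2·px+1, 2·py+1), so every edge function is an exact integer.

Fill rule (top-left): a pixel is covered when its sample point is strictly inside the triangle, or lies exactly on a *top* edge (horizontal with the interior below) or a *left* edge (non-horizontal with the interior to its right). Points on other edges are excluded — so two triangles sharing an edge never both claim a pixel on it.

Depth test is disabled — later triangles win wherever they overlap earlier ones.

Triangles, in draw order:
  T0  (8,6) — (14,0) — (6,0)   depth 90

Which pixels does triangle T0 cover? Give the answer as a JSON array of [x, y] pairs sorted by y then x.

T0:
  2·area = 48  (B↔C swapped to make it positive)
  edge (8, 6)→(6, 0): d=(-2,-6) top-left  bias=+0
  edge (6, 0)→(14, 0): d=(8,0) top-left  bias=+0
  edge (14, 0)→(8, 6): d=(-6,6) right/bottom  bias=-1
    (3,0)@(7, 1): e=[4,8,36] → X
    (4,0)@(9, 1): e=[16,8,24] → X
    (5,0)@(11, 1): e=[28,8,12] → X
    (6,0)@(13, 1): e=[40,8,0] → .  [on edge]
    (3,1)@(7, 3): e=[0,24,24] → X  [on edge]
    (5,1)@(11, 3): e=[24,24,0] → .  [on edge]
    (3,2)@(7, 5): e=[-4,40,12] → .
    (4,2)@(9, 5): e=[8,40,0] → .  [on edge]
    (3,3)@(7, 7): e=[-8,56,0] → .  [on edge]
    (2,4)@(5, 9): e=[-24,72,0] → .  [on edge]
    (4,4)@(9, 9): e=[0,72,-24] → .  [on edge]
    (1,5)@(3, 11): e=[-40,88,0] → .  [on edge]
    (0,6)@(1, 13): e=[-56,104,0] → .  [on edge]
    (5,7)@(11, 15): e=[0,120,-72] → .  [on edge]
  covered (5 px):
    . . . X X X . .
    . . . X X . . .
    . . . . . . . .
    . . . . . . . .
    . . . . . . . .
    . . . . . . . .
    . . . . . . . .
    . . . . . . . .
    . . . . . . . .
    . . . . . . . .

Result: [[3,0],[4,0],[5,0],[3,1],[4,1]]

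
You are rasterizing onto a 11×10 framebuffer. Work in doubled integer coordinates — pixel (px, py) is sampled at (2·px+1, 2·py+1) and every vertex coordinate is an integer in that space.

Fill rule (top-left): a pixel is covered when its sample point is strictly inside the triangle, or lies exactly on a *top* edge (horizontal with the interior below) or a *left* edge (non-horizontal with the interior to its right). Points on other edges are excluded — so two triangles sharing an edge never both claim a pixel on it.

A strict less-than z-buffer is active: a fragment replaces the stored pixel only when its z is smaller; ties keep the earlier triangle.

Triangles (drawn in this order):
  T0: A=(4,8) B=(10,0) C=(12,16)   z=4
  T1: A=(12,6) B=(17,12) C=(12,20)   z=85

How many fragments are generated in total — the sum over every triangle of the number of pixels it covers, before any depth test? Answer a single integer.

T0:
  2·area = 112
  edge (4, 8)→(10, 0): d=(6,-8) top-left  bias=+0
  edge (10, 0)→(12, 16): d=(2,16) right/bottom  bias=-1
  edge (12, 16)→(4, 8): d=(-8,-8) top-left  bias=+0
    (4,1)@(9, 3): e=[10,22,80] → X
    (5,1)@(11, 3): e=[26,-10,96] → .
    (0,2)@(1, 5): e=[-42,154,0] → .  [on edge]
    (3,2)@(7, 5): e=[6,58,48] → X
    (5,2)@(11, 5): e=[38,-6,80] → .
    (1,3)@(3, 7): e=[-14,126,0] → .  [on edge]
    (2,3)@(5, 7): e=[2,94,16] → X
    (5,3)@(11, 7): e=[50,-2,64] → .
    (2,4)@(5, 9): e=[14,98,0] → X  [on edge]
    (5,4)@(11, 9): e=[62,2,48] → X
    (6,4)@(13, 9): e=[78,-30,64] → .
    (2,5)@(5, 11): e=[26,102,-16] → .
    (3,5)@(7, 11): e=[42,70,0] → X  [on edge]
    (4,6)@(9, 13): e=[70,42,0] → X  [on edge]
    (5,7)@(11, 15): e=[98,14,0] → X  [on edge]
    (6,8)@(13, 17): e=[126,-14,0] → .  [on edge]
    (7,9)@(15, 19): e=[154,-42,0] → .  [on edge]
  covered (16 px):
    . . . . . . . . . . .
    . . . . X . . . . . .
    . . . X X . . . . . .
    . . X X X . . . . . .
    . . X X X X . . . . .
    . . . X X X . . . . .
    . . . . X X . . . . .
    . . . . . X . . . . .
    . . . . . . . . . . .
    . . . . . . . . . . .
T1:
  2·area = 70
  edge (12, 6)→(17, 12): d=(5,6) right/bottom  bias=-1
  edge (17, 12)→(12, 20): d=(-5,8) right/bottom  bias=-1
  edge (12, 20)→(12, 6): d=(0,-14) top-left  bias=+0
    (6,4)@(13, 9): e=[9,47,14] → X
    (7,4)@(15, 9): e=[-3,31,42] → .
    (6,5)@(13, 11): e=[19,37,14] → X
    (7,5)@(15, 11): e=[7,21,42] → X
    (8,5)@(17, 11): e=[-5,5,70] → .
    (6,6)@(13, 13): e=[29,27,14] → X
    (8,6)@(17, 13): e=[5,-5,70] → .
    (6,7)@(13, 15): e=[39,17,14] → X
    (8,7)@(17, 15): e=[15,-15,70] → .
    (6,8)@(13, 17): e=[49,7,14] → X
    (7,8)@(15, 17): e=[37,-9,42] → .
    (6,9)@(13, 19): e=[59,-3,14] → .
  covered (8 px):
    . . . . . . . . . . .
    . . . . . . . . . . .
    . . . . . . . . . . .
    . . . . . . . . . . .
    . . . . . . X . . . .
    . . . . . . X X . . .
    . . . . . . X X . . .
    . . . . . . X X . . .
    . . . . . . X . . . .
    . . . . . . . . . . .

Final: 24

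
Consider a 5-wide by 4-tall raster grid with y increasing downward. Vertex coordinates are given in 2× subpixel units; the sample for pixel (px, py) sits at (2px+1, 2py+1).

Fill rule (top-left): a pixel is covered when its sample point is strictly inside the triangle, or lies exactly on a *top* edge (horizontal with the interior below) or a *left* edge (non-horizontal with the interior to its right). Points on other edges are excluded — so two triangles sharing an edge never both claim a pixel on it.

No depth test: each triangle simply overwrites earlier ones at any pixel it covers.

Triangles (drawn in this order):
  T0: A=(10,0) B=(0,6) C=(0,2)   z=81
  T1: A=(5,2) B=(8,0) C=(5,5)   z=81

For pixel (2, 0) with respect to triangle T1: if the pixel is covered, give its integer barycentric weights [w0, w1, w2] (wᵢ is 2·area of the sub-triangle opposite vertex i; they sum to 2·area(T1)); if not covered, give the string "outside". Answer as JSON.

T0:
  2·area = 40
  edge (10, 0)→(0, 6): d=(-10,6) right/bottom  bias=-1
  edge (0, 6)→(0, 2): d=(0,-4) top-left  bias=+0
  edge (0, 2)→(10, 0): d=(10,-2) top-left  bias=+0
    (2,0)@(5, 1): e=[20,20,0] → X  [on edge]
    (3,0)@(7, 1): e=[8,28,4] → X
    (4,0)@(9, 1): e=[-4,36,8] → .
    (0,1)@(1, 3): e=[24,4,12] → X
    (1,1)@(3, 3): e=[12,12,16] → X
    (2,1)@(5, 3): e=[0,20,20] → .  [on edge]
    (3,1)@(7, 3): e=[-12,28,24] → .
    (0,2)@(1, 5): e=[4,4,32] → X
    (1,2)@(3, 5): e=[-8,12,36] → .
    (0,3)@(1, 7): e=[-16,4,52] → .
  covered (5 px):
    . . X X .
    X X . . .
    X . . . .
    . . . . .
T1:
  2·area = 9
  edge (5, 2)→(8, 0): d=(3,-2) top-left  bias=+0
  edge (8, 0)→(5, 5): d=(-3,5) right/bottom  bias=-1
  edge (5, 5)→(5, 2): d=(0,-3) top-left  bias=+0
    (2,0)@(5, 1): e=[-3,12,0] → .  [on edge]
    (3,0)@(7, 1): e=[1,2,6] → X
    (4,0)@(9, 1): e=[5,-8,12] → .
    (2,1)@(5, 3): e=[3,6,0] → X  [on edge]
    (3,1)@(7, 3): e=[7,-4,6] → .
    (2,2)@(5, 5): e=[9,0,0] → .  [on edge]
    (2,3)@(5, 7): e=[15,-6,0] → .  [on edge]
  covered (2 px):
    . . . X .
    . . X . .
    . . . . .
    . . . . .

Result: "outside"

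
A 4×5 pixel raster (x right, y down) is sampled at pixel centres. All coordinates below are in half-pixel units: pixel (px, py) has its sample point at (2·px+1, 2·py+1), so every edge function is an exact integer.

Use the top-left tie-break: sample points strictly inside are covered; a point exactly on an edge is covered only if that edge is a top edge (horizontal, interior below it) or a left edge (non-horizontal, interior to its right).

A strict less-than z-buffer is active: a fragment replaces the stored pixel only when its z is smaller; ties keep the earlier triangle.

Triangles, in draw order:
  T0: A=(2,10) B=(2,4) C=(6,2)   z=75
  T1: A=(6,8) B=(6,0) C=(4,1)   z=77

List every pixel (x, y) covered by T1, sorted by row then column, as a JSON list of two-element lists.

T0:
  2·area = 24
  edge (2, 10)→(2, 4): d=(0,-6) top-left  bias=+0
  edge (2, 4)→(6, 2): d=(4,-2) top-left  bias=+0
  edge (6, 2)→(2, 10): d=(-4,8) right/bottom  bias=-1
    (2,1)@(5, 3): e=[18,2,4] → X
    (3,1)@(7, 3): e=[30,6,-12] → .
    (1,2)@(3, 5): e=[6,6,12] → X
    (2,2)@(5, 5): e=[18,10,-4] → .
    (1,3)@(3, 7): e=[6,14,4] → X
    (2,3)@(5, 7): e=[18,18,-12] → .
    (1,4)@(3, 9): e=[6,22,-4] → .
  covered (3 px):
    . . . .
    . . X .
    . X . .
    . X . .
    . . . .
T1:
  2·area = 16  (B↔C swapped to make it positive)
  edge (6, 8)→(4, 1): d=(-2,-7) top-left  bias=+0
  edge (4, 1)→(6, 0): d=(2,-1) top-left  bias=+0
  edge (6, 0)→(6, 8): d=(0,8) right/bottom  bias=-1
    (2,0)@(5, 1): e=[7,1,8] → X
    (3,0)@(7, 1): e=[21,3,-8] → .
    (2,1)@(5, 3): e=[3,5,8] → X
    (3,1)@(7, 3): e=[17,7,-8] → .
    (2,2)@(5, 5): e=[-1,9,8] → .
  covered (2 px):
    . . X .
    . . X .
    . . . .
    . . . .
    . . . .

Result: [[2,0],[2,1]]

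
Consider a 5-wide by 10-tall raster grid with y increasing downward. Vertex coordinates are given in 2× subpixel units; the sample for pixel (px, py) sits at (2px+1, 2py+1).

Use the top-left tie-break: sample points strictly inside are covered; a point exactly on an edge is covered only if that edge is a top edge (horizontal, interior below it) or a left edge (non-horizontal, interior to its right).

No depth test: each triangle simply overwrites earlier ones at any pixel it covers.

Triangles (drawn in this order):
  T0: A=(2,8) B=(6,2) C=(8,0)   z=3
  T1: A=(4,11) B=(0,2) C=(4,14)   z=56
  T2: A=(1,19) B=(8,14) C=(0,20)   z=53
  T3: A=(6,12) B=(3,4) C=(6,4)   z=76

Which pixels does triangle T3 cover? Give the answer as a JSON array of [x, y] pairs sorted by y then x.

T0:
  2·area = 4
  edge (2, 8)→(6, 2): d=(4,-6) top-left  bias=+0
  edge (6, 2)→(8, 0): d=(2,-2) top-left  bias=+0
  edge (8, 0)→(2, 8): d=(-6,8) right/bottom  bias=-1
    (3,0)@(7, 1): e=[2,0,2] → █  [on edge]
    (4,0)@(9, 1): e=[14,4,-14] → ·
    (2,1)@(5, 3): e=[-2,0,6] → ·  [on edge]
    (3,1)@(7, 3): e=[10,4,-10] → ·
    (1,2)@(3, 5): e=[-6,0,10] → ·  [on edge]
    (0,3)@(1, 7): e=[-10,0,14] → ·  [on edge]
  covered (1 px):
    · · · █ ·
    · · · · ·
    · · · · ·
    · · · · ·
    · · · · ·
    · · · · ·
    · · · · ·
    · · · · ·
    · · · · ·
    · · · · ·
T1:
  2·area = 12  (B↔C swapped to make it positive)
  edge (4, 11)→(4, 14): d=(0,3) right/bottom  bias=-1
  edge (4, 14)→(0, 2): d=(-4,-12) top-left  bias=+0
  edge (0, 2)→(4, 11): d=(4,9) right/bottom  bias=-1
    (0,2)@(1, 5): e=[9,0,3] → █  [on edge]
    (1,2)@(3, 5): e=[3,24,-15] → ·
    (0,3)@(1, 7): e=[9,-8,11] → ·
    (1,4)@(3, 9): e=[3,8,1] → █
    (2,4)@(5, 9): e=[-3,32,-17] → ·
    (1,5)@(3, 11): e=[3,0,9] → █  [on edge]
    (2,5)@(5, 11): e=[-3,24,-9] → ·
    (1,6)@(3, 13): e=[3,-8,17] → ·
    (2,8)@(5, 17): e=[-3,0,15] → ·  [on edge]
  covered (3 px):
    · · · · ·
    · · · · ·
    █ · · · ·
    · · · · ·
    · █ · · ·
    · █ · · ·
    · · · · ·
    · · · · ·
    · · · · ·
    · · · · ·
T2:
  2·area = 2
  edge (1, 19)→(8, 14): d=(7,-5) top-left  bias=+0
  edge (8, 14)→(0, 20): d=(-8,6) right/bottom  bias=-1
  edge (0, 20)→(1, 19): d=(1,-1) top-left  bias=+0
    (4,5)@(9, 11): e=[-16,18,0] → ·  [on edge]
    (3,6)@(7, 13): e=[-12,14,0] → ·  [on edge]
    (2,7)@(5, 15): e=[-8,10,0] → ·  [on edge]
    (1,8)@(3, 17): e=[-4,6,0] → ·  [on edge]
    (0,9)@(1, 19): e=[0,2,0] → █  [on edge]
    (1,9)@(3, 19): e=[10,-10,2] → ·
  covered (1 px):
    · · · · ·
    · · · · ·
    · · · · ·
    · · · · ·
    · · · · ·
    · · · · ·
    · · · · ·
    · · · · ·
    · · · · ·
    █ · · · ·
T3:
  2·area = 24
  edge (6, 12)→(3, 4): d=(-3,-8) top-left  bias=+0
  edge (3, 4)→(6, 4): d=(3,0) top-left  bias=+0
  edge (6, 4)→(6, 12): d=(0,8) right/bottom  bias=-1
    (2,2)@(5, 5): e=[13,3,8] → █
    (3,2)@(7, 5): e=[29,3,-8] → ·
    (2,3)@(5, 7): e=[7,9,8] → █
    (3,3)@(7, 7): e=[23,9,-8] → ·
    (2,4)@(5, 9): e=[1,15,8] → █
    (3,4)@(7, 9): e=[17,15,-8] → ·
    (2,5)@(5, 11): e=[-5,21,8] → ·
  covered (3 px):
    · · · · ·
    · · · · ·
    · · █ · ·
    · · █ · ·
    · · █ · ·
    · · · · ·
    · · · · ·
    · · · · ·
    · · · · ·
    · · · · ·

Answer: [[2,2],[2,3],[2,4]]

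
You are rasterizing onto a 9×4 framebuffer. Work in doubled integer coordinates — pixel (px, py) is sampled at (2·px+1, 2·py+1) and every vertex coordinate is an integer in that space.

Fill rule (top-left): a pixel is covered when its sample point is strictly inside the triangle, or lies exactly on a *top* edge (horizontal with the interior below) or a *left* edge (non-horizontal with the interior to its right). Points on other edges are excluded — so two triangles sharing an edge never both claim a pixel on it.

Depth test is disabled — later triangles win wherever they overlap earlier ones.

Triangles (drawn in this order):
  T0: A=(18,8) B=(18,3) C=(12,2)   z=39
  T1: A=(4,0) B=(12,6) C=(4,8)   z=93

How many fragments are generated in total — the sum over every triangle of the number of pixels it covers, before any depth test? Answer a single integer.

T0:
  2·area = 30  (B↔C swapped to make it positive)
  edge (18, 8)→(12, 2): d=(-6,-6) top-left  bias=+0
  edge (12, 2)→(18, 3): d=(6,1) right/bottom  bias=-1
  edge (18, 3)→(18, 8): d=(0,5) right/bottom  bias=-1
    (5,0)@(11, 1): e=[0,-5,35] → ·  [on edge]
    (6,1)@(13, 3): e=[0,5,25] → #  [on edge]
    (7,1)@(15, 3): e=[12,3,15] → #
    (8,1)@(17, 3): e=[24,1,5] → #
    (6,2)@(13, 5): e=[-12,17,25] → ·
    (7,2)@(15, 5): e=[0,15,15] → #  [on edge]
    (7,3)@(15, 7): e=[-12,27,15] → ·
    (8,3)@(17, 7): e=[0,25,5] → #  [on edge]
  covered (6 px):
    · · · · · · · · ·
    · · · · · · # # #
    · · · · · · · # #
    · · · · · · · · #
T1:
  2·area = 64
  edge (4, 0)→(12, 6): d=(8,6) right/bottom  bias=-1
  edge (12, 6)→(4, 8): d=(-8,2) right/bottom  bias=-1
  edge (4, 8)→(4, 0): d=(0,-8) top-left  bias=+0
    (2,0)@(5, 1): e=[2,54,8] → #
    (3,0)@(7, 1): e=[-10,50,24] → ·
    (2,1)@(5, 3): e=[18,38,8] → #
    (3,1)@(7, 3): e=[6,34,24] → #
    (4,1)@(9, 3): e=[-6,30,40] → ·
    (2,2)@(5, 5): e=[34,22,8] → #
    (4,2)@(9, 5): e=[10,14,40] → #
    (5,2)@(11, 5): e=[-2,10,56] → ·
    (2,3)@(5, 7): e=[50,6,8] → #
    (4,3)@(9, 7): e=[26,-2,40] → ·
  covered (8 px):
    · · # · · · · · ·
    · · # # · · · · ·
    · · # # # · · · ·
    · · # # · · · · ·

Result: 14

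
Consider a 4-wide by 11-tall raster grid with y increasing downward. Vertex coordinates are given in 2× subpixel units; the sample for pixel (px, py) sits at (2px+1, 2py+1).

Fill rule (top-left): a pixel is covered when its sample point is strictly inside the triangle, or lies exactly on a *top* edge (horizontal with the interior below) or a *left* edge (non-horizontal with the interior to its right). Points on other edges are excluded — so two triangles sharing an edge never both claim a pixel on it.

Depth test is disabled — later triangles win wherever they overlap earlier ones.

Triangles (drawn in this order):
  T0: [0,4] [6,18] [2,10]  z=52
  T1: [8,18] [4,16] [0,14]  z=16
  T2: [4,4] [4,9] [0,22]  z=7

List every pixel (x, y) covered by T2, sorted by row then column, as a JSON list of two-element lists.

T0:
  2·area = 8
  edge (0, 4)→(6, 18): d=(6,14) right/bottom  bias=-1
  edge (6, 18)→(2, 10): d=(-4,-8) top-left  bias=+0
  edge (2, 10)→(0, 4): d=(-2,-6) top-left  bias=+0
    (0,3)@(1, 7): e=[4,4,0] → #  [on edge]
    (1,3)@(3, 7): e=[-24,20,12] → ·
    (0,4)@(1, 9): e=[16,-4,-4] → ·
    (1,5)@(3, 11): e=[0,4,4] → ·  [on edge]
    (1,6)@(3, 13): e=[12,-4,0] → ·  [on edge]
    (2,9)@(5, 19): e=[20,-12,0] → ·  [on edge]
  covered (1 px):
    · · · ·
    · · · ·
    · · · ·
    # · · ·
    · · · ·
    · · · ·
    · · · ·
    · · · ·
    · · · ·
    · · · ·
    · · · ·
T1:
  degenerate (2·area = 0) — covers nothing
T2:
  2·area = 20
  edge (4, 4)→(4, 9): d=(0,5) right/bottom  bias=-1
  edge (4, 9)→(0, 22): d=(-4,13) right/bottom  bias=-1
  edge (0, 22)→(4, 4): d=(4,-18) top-left  bias=+0
    (1,4)@(3, 9): e=[5,13,2] → #
    (2,4)@(5, 9): e=[-5,-13,38] → ·
    (1,5)@(3, 11): e=[5,5,10] → #
    (2,5)@(5, 11): e=[-5,-21,46] → ·
    (1,6)@(3, 13): e=[5,-3,18] → ·
  covered (2 px):
    · · · ·
    · · · ·
    · · · ·
    · · · ·
    · # · ·
    · # · ·
    · · · ·
    · · · ·
    · · · ·
    · · · ·
    · · · ·

Result: [[1,4],[1,5]]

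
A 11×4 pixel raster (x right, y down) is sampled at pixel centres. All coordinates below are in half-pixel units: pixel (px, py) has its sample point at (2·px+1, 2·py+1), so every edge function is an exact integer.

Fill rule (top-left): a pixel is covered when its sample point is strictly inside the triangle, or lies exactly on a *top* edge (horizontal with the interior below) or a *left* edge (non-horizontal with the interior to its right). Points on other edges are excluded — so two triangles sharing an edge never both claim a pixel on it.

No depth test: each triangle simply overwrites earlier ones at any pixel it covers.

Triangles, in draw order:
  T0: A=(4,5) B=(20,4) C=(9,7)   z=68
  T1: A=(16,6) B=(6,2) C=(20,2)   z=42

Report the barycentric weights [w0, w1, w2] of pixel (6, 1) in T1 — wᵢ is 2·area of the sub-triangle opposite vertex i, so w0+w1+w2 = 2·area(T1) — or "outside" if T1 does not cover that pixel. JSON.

T0:
  2·area = 37
  edge (4, 5)→(20, 4): d=(16,-1) top-left  bias=+0
  edge (20, 4)→(9, 7): d=(-11,3) right/bottom  bias=-1
  edge (9, 7)→(4, 5): d=(-5,-2) top-left  bias=+0
    (2,2)@(5, 5): e=[1,34,2] → X
    (3,2)@(7, 5): e=[3,28,6] → X
    (4,2)@(9, 5): e=[5,22,10] → X
    (5,2)@(11, 5): e=[7,16,14] → X
    (6,2)@(13, 5): e=[9,10,18] → X
    (7,2)@(15, 5): e=[11,4,22] → X
    (8,2)@(17, 5): e=[13,-2,26] → .
    (2,3)@(5, 7): e=[33,12,-8] → .
    (3,3)@(7, 7): e=[35,6,-4] → .
    (4,3)@(9, 7): e=[37,0,0] → .  [on edge]
    (5,3)@(11, 7): e=[39,-6,4] → .
    (6,3)@(13, 7): e=[41,-12,8] → .
  covered (6 px):
    . . . . . . . . . . .
    . . . . . . . . . . .
    . . X X X X X X . . .
    . . . . . . . . . . .
T1:
  2·area = 56
  edge (16, 6)→(6, 2): d=(-10,-4) top-left  bias=+0
  edge (6, 2)→(20, 2): d=(14,0) top-left  bias=+0
  edge (20, 2)→(16, 6): d=(-4,4) right/bottom  bias=-1
    (10,0)@(21, 1): e=[70,-14,0] → .  [on edge]
    (4,1)@(9, 3): e=[2,14,40] → X
    (5,1)@(11, 3): e=[10,14,32] → X
    (6,1)@(13, 3): e=[18,14,24] → X
    (7,1)@(15, 3): e=[26,14,16] → X
    (8,1)@(17, 3): e=[34,14,8] → X
    (9,1)@(19, 3): e=[42,14,0] → .  [on edge]
    (4,2)@(9, 5): e=[-18,42,32] → .
    (5,2)@(11, 5): e=[-10,42,24] → .
    (6,2)@(13, 5): e=[-2,42,16] → .
    (7,2)@(15, 5): e=[6,42,8] → X
    (8,2)@(17, 5): e=[14,42,0] → .  [on edge]
    (7,3)@(15, 7): e=[-14,70,0] → .  [on edge]
  covered (6 px):
    . . . . . . . . . . .
    . . . . X X X X X . .
    . . . . . . . X . . .
    . . . . . . . . . . .

Final: [14,24,18]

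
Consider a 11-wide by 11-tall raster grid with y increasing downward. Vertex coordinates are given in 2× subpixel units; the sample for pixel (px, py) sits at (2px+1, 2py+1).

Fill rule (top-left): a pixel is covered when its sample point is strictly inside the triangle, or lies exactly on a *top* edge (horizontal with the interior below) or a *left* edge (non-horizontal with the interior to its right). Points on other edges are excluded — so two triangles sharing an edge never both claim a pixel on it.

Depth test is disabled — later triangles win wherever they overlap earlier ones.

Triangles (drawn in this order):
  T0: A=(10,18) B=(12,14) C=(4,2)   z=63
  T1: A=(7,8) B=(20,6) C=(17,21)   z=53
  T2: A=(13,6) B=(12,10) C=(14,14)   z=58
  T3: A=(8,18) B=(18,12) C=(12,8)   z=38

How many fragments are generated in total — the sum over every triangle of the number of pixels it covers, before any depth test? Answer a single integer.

T0:
  2·area = 56  (B↔C swapped to make it positive)
  edge (10, 18)→(4, 2): d=(-6,-16) top-left  bias=+0
  edge (4, 2)→(12, 14): d=(8,12) right/bottom  bias=-1
  edge (12, 14)→(10, 18): d=(-2,4) right/bottom  bias=-1
    (3,3)@(7, 7): e=[18,4,34] → #
    (4,3)@(9, 7): e=[50,-20,26] → ·
    (3,4)@(7, 9): e=[6,20,30] → #
    (4,4)@(9, 9): e=[38,-4,22] → ·
    (3,5)@(7, 11): e=[-6,36,26] → ·
    (4,5)@(9, 11): e=[26,12,18] → #
    (5,5)@(11, 11): e=[58,-12,10] → ·
    (4,6)@(9, 13): e=[14,28,14] → #
    (5,6)@(11, 13): e=[46,4,6] → #
    (6,6)@(13, 13): e=[78,-20,-2] → ·
    (4,7)@(9, 15): e=[2,44,10] → #
    (6,7)@(13, 15): e=[66,-4,-6] → ·
  covered (7 px):
    · · · · · · · · · · ·
    · · · · · · · · · · ·
    · · · · · · · · · · ·
    · · · # · · · · · · ·
    · · · # · · · · · · ·
    · · · · # · · · · · ·
    · · · · # # · · · · ·
    · · · · # # · · · · ·
    · · · · · · · · · · ·
    · · · · · · · · · · ·
    · · · · · · · · · · ·
T1:
  2·area = 189
  edge (7, 8)→(20, 6): d=(13,-2) top-left  bias=+0
  edge (20, 6)→(17, 21): d=(-3,15) right/bottom  bias=-1
  edge (17, 21)→(7, 8): d=(-10,-13) top-left  bias=+0
    (10,0)@(21, 1): e=[-63,0,252] → ·  [on edge]
    (7,3)@(15, 7): e=[3,72,114] → #
    (8,3)@(17, 7): e=[7,42,140] → #
    (9,3)@(19, 7): e=[11,12,166] → #
    (10,3)@(21, 7): e=[15,-18,192] → ·
    (4,4)@(9, 9): e=[17,156,16] → #
    (5,4)@(11, 9): e=[21,126,42] → #
    (6,4)@(13, 9): e=[25,96,68] → #
    (10,4)@(21, 9): e=[41,-24,172] → ·
    (4,5)@(9, 11): e=[43,150,-4] → ·
    (5,5)@(11, 11): e=[47,120,22] → #
    (9,5)@(19, 11): e=[63,0,126] → ·  [on edge]
    (8,10)@(17, 21): e=[189,0,0] → ·  [on edge]
  covered (23 px):
    · · · · · · · · · · ·
    · · · · · · · · · · ·
    · · · · · · · · · · ·
    · · · · · · · # # # ·
    · · · · # # # # # # ·
    · · · · · # # # # · ·
    · · · · · # # # # · ·
    · · · · · · # # # · ·
    · · · · · · · # # · ·
    · · · · · · · · # · ·
    · · · · · · · · · · ·
T2:
  2·area = 12  (B↔C swapped to make it positive)
  edge (13, 6)→(14, 14): d=(1,8) right/bottom  bias=-1
  edge (14, 14)→(12, 10): d=(-2,-4) top-left  bias=+0
  edge (12, 10)→(13, 6): d=(1,-4) top-left  bias=+0
    (6,3)@(13, 7): e=[1,10,1] → #
    (7,3)@(15, 7): e=[-15,18,9] → ·
    (6,4)@(13, 9): e=[3,6,3] → #
    (7,4)@(15, 9): e=[-13,14,11] → ·
    (6,5)@(13, 11): e=[5,2,5] → #
    (7,5)@(15, 11): e=[-11,10,13] → ·
    (6,6)@(13, 13): e=[7,-2,7] → ·
  covered (3 px):
    · · · · · · · · · · ·
    · · · · · · · · · · ·
    · · · · · · · · · · ·
    · · · · · · # · · · ·
    · · · · · · # · · · ·
    · · · · · · # · · · ·
    · · · · · · · · · · ·
    · · · · · · · · · · ·
    · · · · · · · · · · ·
    · · · · · · · · · · ·
    · · · · · · · · · · ·
T3:
  2·area = 76  (B↔C swapped to make it positive)
  edge (8, 18)→(12, 8): d=(4,-10) top-left  bias=+0
  edge (12, 8)→(18, 12): d=(6,4) right/bottom  bias=-1
  edge (18, 12)→(8, 18): d=(-10,6) right/bottom  bias=-1
    (6,4)@(13, 9): e=[14,2,60] → #
    (7,4)@(15, 9): e=[34,-6,48] → ·
    (5,5)@(11, 11): e=[2,22,52] → #
    (7,5)@(15, 11): e=[42,6,28] → #
    (8,5)@(17, 11): e=[62,-2,16] → ·
    (5,6)@(11, 13): e=[10,34,32] → #
    (8,6)@(17, 13): e=[70,10,-4] → ·
    (5,7)@(11, 15): e=[18,46,12] → #
    (6,7)@(13, 15): e=[38,38,0] → ·  [on edge]
    (7,7)@(15, 15): e=[58,30,-12] → ·
    (4,8)@(9, 17): e=[6,66,4] → #
    (5,8)@(11, 17): e=[26,58,-8] → ·
    (1,10)@(3, 21): e=[-38,114,0] → ·  [on edge]
  covered (9 px):
    · · · · · · · · · · ·
    · · · · · · · · · · ·
    · · · · · · · · · · ·
    · · · · · · · · · · ·
    · · · · · · # · · · ·
    · · · · · # # # · · ·
    · · · · · # # # · · ·
    · · · · · # · · · · ·
    · · · · # · · · · · ·
    · · · · · · · · · · ·
    · · · · · · · · · · ·

Result: 42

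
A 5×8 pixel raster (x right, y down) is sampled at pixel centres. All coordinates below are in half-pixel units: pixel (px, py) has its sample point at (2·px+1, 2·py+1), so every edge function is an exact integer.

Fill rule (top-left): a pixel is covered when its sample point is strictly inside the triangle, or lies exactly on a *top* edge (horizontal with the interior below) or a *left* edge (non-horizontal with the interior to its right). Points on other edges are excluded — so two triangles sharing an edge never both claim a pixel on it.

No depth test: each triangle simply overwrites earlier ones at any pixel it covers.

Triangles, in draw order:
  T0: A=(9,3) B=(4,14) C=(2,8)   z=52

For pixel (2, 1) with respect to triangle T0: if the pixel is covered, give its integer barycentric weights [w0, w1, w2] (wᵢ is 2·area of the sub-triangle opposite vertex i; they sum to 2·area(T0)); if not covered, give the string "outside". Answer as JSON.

T0:
  2·area = 52
  edge (9, 3)→(4, 14): d=(-5,11) right/bottom  bias=-1
  edge (4, 14)→(2, 8): d=(-2,-6) top-left  bias=+0
  edge (2, 8)→(9, 3): d=(7,-5) top-left  bias=+0
    (4,1)@(9, 3): e=[0,52,0] → ·  [on edge]
    (0,2)@(1, 5): e=[78,0,-26] → ·  [on edge]
    (3,2)@(7, 5): e=[12,36,4] → █
    (4,2)@(9, 5): e=[-10,48,14] → ·
    (2,3)@(5, 7): e=[24,20,8] → █
    (4,3)@(9, 7): e=[-20,44,28] → ·
    (1,4)@(3, 9): e=[36,4,12] → █
    (3,4)@(7, 9): e=[-8,28,32] → ·
    (1,5)@(3, 11): e=[26,0,26] → █  [on edge]
    (3,5)@(7, 11): e=[-18,24,46] → ·
    (1,6)@(3, 13): e=[16,-4,40] → ·
    (2,6)@(5, 13): e=[-6,8,50] → ·
  covered (7 px):
    · · · · ·
    · · · · ·
    · · · █ ·
    · · █ █ ·
    · █ █ · ·
    · █ █ · ·
    · · · · ·
    · · · · ·

Answer: "outside"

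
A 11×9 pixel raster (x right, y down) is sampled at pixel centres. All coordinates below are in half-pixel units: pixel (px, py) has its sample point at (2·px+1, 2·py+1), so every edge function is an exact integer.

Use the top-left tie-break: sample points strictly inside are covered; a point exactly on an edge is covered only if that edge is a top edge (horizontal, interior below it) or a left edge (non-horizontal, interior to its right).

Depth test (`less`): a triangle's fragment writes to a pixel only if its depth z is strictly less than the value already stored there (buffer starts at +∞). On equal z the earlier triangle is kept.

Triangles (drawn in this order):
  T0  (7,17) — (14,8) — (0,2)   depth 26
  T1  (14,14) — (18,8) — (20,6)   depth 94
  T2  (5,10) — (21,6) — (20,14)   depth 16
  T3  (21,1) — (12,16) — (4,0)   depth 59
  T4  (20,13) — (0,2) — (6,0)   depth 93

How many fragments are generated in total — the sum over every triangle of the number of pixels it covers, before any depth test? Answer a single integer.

T0:
  2·area = 168  (B↔C swapped to make it positive)
  edge (7, 17)→(0, 2): d=(-7,-15) top-left  bias=+0
  edge (0, 2)→(14, 8): d=(14,6) right/bottom  bias=-1
  edge (14, 8)→(7, 17): d=(-7,9) right/bottom  bias=-1
    (0,1)@(1, 3): e=[8,8,152] → #
    (1,1)@(3, 3): e=[38,-4,134] → ·
    (0,2)@(1, 5): e=[-6,36,138] → ·
    (1,2)@(3, 5): e=[24,24,120] → #
    (2,2)@(5, 5): e=[54,12,102] → #
    (3,2)@(7, 5): e=[84,0,84] → ·  [on edge]
    (1,3)@(3, 7): e=[10,52,106] → #
    (3,3)@(7, 7): e=[70,28,70] → #
    (4,3)@(9, 7): e=[100,16,52] → #
    (5,3)@(11, 7): e=[130,4,34] → #
    (6,3)@(13, 7): e=[160,-8,16] → ·
    (1,4)@(3, 9): e=[-4,80,92] → ·
    (10,5)@(21, 11): e=[252,0,-84] → ·  [on edge]
    (3,8)@(7, 17): e=[0,168,0] → ·  [on edge]
  covered (20 px):
    · · · · · · · · · · ·
    # · · · · · · · · · ·
    · # # · · · · · · · ·
    · # # # # # · · · · ·
    · · # # # # # · · · ·
    · · # # # # · · · · ·
    · · · # # · · · · · ·
    · · · # · · · · · · ·
    · · · · · · · · · · ·
T1:
  2·area = 4
  edge (14, 14)→(18, 8): d=(4,-6) top-left  bias=+0
  edge (18, 8)→(20, 6): d=(2,-2) top-left  bias=+0
  edge (20, 6)→(14, 14): d=(-6,8) right/bottom  bias=-1
    (10,2)@(21, 5): e=[6,0,-2] → ·  [on edge]
    (9,3)@(19, 7): e=[2,0,2] → #  [on edge]
    (10,3)@(21, 7): e=[14,4,-14] → ·
    (8,4)@(17, 9): e=[-2,0,6] → ·  [on edge]
    (9,4)@(19, 9): e=[10,4,-10] → ·
    (7,5)@(15, 11): e=[-6,0,10] → ·  [on edge]
    (6,6)@(13, 13): e=[-10,0,14] → ·  [on edge]
    (5,7)@(11, 15): e=[-14,0,18] → ·  [on edge]
    (4,8)@(9, 17): e=[-18,0,22] → ·  [on edge]
  covered (1 px):
    · · · · · · · · · · ·
    · · · · · · · · · · ·
    · · · · · · · · · · ·
    · · · · · · · · · # ·
    · · · · · · · · · · ·
    · · · · · · · · · · ·
    · · · · · · · · · · ·
    · · · · · · · · · · ·
    · · · · · · · · · · ·
T2:
  2·area = 124
  edge (5, 10)→(21, 6): d=(16,-4) top-left  bias=+0
  edge (21, 6)→(20, 14): d=(-1,8) right/bottom  bias=-1
  edge (20, 14)→(5, 10): d=(-15,-4) top-left  bias=+0
    (8,3)@(17, 7): e=[0,31,93] → #  [on edge]
    (9,3)@(19, 7): e=[8,15,101] → #
    (10,3)@(21, 7): e=[16,-1,109] → ·
    (4,4)@(9, 9): e=[0,93,31] → #  [on edge]
    (5,4)@(11, 9): e=[8,77,39] → #
    (6,4)@(13, 9): e=[16,61,47] → #
    (7,4)@(15, 9): e=[24,45,55] → #
    (10,4)@(21, 9): e=[48,-3,79] → ·
    (0,5)@(1, 11): e=[0,155,-31] → ·  [on edge]
    (4,5)@(9, 11): e=[32,91,1] → #
    (10,5)@(21, 11): e=[80,-5,49] → ·
    (4,6)@(9, 13): e=[64,89,-29] → ·
  covered (16 px):
    · · · · · · · · · · ·
    · · · · · · · · · · ·
    · · · · · · · · · · ·
    · · · · · · · · # # ·
    · · · · # # # # # # ·
    · · · · # # # # # # ·
    · · · · · · · · # # ·
    · · · · · · · · · · ·
    · · · · · · · · · · ·
T3:
  2·area = 264
  edge (21, 1)→(12, 16): d=(-9,15) right/bottom  bias=-1
  edge (12, 16)→(4, 0): d=(-8,-16) top-left  bias=+0
  edge (4, 0)→(21, 1): d=(17,1) right/bottom  bias=-1
    (2,0)@(5, 1): e=[240,8,16] → #
    (3,0)@(7, 1): e=[210,40,14] → #
    (4,0)@(9, 1): e=[180,72,12] → #
    (5,0)@(11, 1): e=[150,104,10] → #
    (6,0)@(13, 1): e=[120,136,8] → #
    (7,0)@(15, 1): e=[90,168,6] → #
    (8,0)@(17, 1): e=[60,200,4] → #
    (9,0)@(19, 1): e=[30,232,2] → #
    (10,0)@(21, 1): e=[0,264,0] → ·  [on edge]
    (2,1)@(5, 3): e=[222,-8,50] → ·
    (3,1)@(7, 3): e=[192,24,48] → #
    (10,1)@(21, 3): e=[-18,248,34] → ·
    (7,5)@(15, 11): e=[0,88,176] → ·  [on edge]
  covered (34 px):
    · · # # # # # # # # ·
    · · · # # # # # # # ·
    · · · # # # # # # · ·
    · · · · # # # # # · ·
    · · · · # # # # · · ·
    · · · · · # # · · · ·
    · · · · · # # · · · ·
    · · · · · · · · · · ·
    · · · · · · · · · · ·
T4:
  2·area = 106
  edge (20, 13)→(0, 2): d=(-20,-11) top-left  bias=+0
  edge (0, 2)→(6, 0): d=(6,-2) top-left  bias=+0
  edge (6, 0)→(20, 13): d=(14,13) right/bottom  bias=-1
    (1,0)@(3, 1): e=[53,0,53] → #  [on edge]
    (2,0)@(5, 1): e=[75,4,27] → #
    (3,0)@(7, 1): e=[97,8,1] → #
    (4,0)@(9, 1): e=[119,12,-25] → ·
    (1,1)@(3, 3): e=[13,12,81] → #
    (4,1)@(9, 3): e=[79,24,3] → #
    (5,1)@(11, 3): e=[101,28,-23] → ·
    (1,2)@(3, 5): e=[-27,24,109] → ·
    (2,2)@(5, 5): e=[-5,28,83] → ·
    (3,2)@(7, 5): e=[17,32,57] → #
    (5,2)@(11, 5): e=[61,40,5] → #
    (6,2)@(13, 5): e=[83,44,-21] → ·
  covered (15 px):
    · # # # · · · · · · ·
    · # # # # · · · · · ·
    · · · # # # · · · · ·
    · · · · · # # · · · ·
    · · · · · · # # · · ·
    · · · · · · · · # · ·
    · · · · · · · · · · ·
    · · · · · · · · · · ·
    · · · · · · · · · · ·

Answer: 86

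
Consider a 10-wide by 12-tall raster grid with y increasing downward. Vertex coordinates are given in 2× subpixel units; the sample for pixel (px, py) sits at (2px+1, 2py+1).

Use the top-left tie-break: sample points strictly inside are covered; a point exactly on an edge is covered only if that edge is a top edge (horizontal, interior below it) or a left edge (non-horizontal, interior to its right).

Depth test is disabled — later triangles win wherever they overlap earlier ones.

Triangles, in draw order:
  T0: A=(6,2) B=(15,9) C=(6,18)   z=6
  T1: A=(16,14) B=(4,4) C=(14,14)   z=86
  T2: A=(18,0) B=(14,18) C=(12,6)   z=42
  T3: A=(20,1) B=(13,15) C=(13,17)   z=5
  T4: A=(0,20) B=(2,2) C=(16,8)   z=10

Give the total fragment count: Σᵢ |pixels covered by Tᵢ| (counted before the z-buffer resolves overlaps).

T0:
  2·area = 144
  edge (6, 2)→(15, 9): d=(9,7) right/bottom  bias=-1
  edge (15, 9)→(6, 18): d=(-9,9) right/bottom  bias=-1
  edge (6, 18)→(6, 2): d=(0,-16) top-left  bias=+0
    (3,1)@(7, 3): e=[2,126,16] → █
    (4,1)@(9, 3): e=[-12,108,48] → ·
    (3,2)@(7, 5): e=[20,108,16] → █
    (4,2)@(9, 5): e=[6,90,48] → █
    (5,2)@(11, 5): e=[-8,72,80] → ·
    (9,2)@(19, 5): e=[-64,0,208] → ·  [on edge]
    (3,3)@(7, 7): e=[38,90,16] → █
    (5,3)@(11, 7): e=[10,54,80] → █
    (6,3)@(13, 7): e=[-4,36,112] → ·
    (8,3)@(17, 7): e=[-32,0,176] → ·  [on edge]
    (3,4)@(7, 9): e=[56,72,16] → █
    (6,4)@(13, 9): e=[14,18,112] → █
    (7,4)@(15, 9): e=[0,0,144] → ·  [on edge]
    (6,5)@(13, 11): e=[32,0,112] → ·  [on edge]
    (5,6)@(11, 13): e=[64,0,80] → ·  [on edge]
    (4,7)@(9, 15): e=[96,0,48] → ·  [on edge]
    (3,8)@(7, 17): e=[128,0,16] → ·  [on edge]
    (2,9)@(5, 19): e=[160,0,-16] → ·  [on edge]
    (1,10)@(3, 21): e=[192,0,-48] → ·  [on edge]
    (0,11)@(1, 23): e=[224,0,-80] → ·  [on edge]
  covered (16 px):
    · · · · · · · · · ·
    · · · █ · · · · · ·
    · · · █ █ · · · · ·
    · · · █ █ █ · · · ·
    · · · █ █ █ █ · · ·
    · · · █ █ █ · · · ·
    · · · █ █ · · · · ·
    · · · █ · · · · · ·
    · · · · · · · · · ·
    · · · · · · · · · ·
    · · · · · · · · · ·
    · · · · · · · · · ·
T1:
  2·area = 20  (B↔C swapped to make it positive)
  edge (16, 14)→(14, 14): d=(-2,0) right/bottom  bias=-1
  edge (14, 14)→(4, 4): d=(-10,-10) top-left  bias=+0
  edge (4, 4)→(16, 14): d=(12,10) right/bottom  bias=-1
    (0,0)@(1, 1): e=[26,0,-6] → ·  [on edge]
    (1,1)@(3, 3): e=[22,0,-2] → ·  [on edge]
    (2,2)@(5, 5): e=[18,0,2] → █  [on edge]
    (3,2)@(7, 5): e=[18,20,-18] → ·
    (2,3)@(5, 7): e=[14,-20,26] → ·
    (3,3)@(7, 7): e=[14,0,6] → █  [on edge]
    (4,3)@(9, 7): e=[14,20,-14] → ·
    (3,4)@(7, 9): e=[10,-20,30] → ·
    (4,4)@(9, 9): e=[10,0,10] → █  [on edge]
    (5,4)@(11, 9): e=[10,20,-10] → ·
    (4,5)@(9, 11): e=[6,-20,34] → ·
    (5,5)@(11, 11): e=[6,0,14] → █  [on edge]
    (6,6)@(13, 13): e=[2,0,18] → █  [on edge]
    (7,7)@(15, 15): e=[-2,0,22] → ·  [on edge]
    (8,8)@(17, 17): e=[-6,0,26] → ·  [on edge]
    (9,9)@(19, 19): e=[-10,0,30] → ·  [on edge]
  covered (5 px):
    · · · · · · · · · ·
    · · · · · · · · · ·
    · · █ · · · · · · ·
    · · · █ · · · · · ·
    · · · · █ · · · · ·
    · · · · · █ · · · ·
    · · · · · · █ · · ·
    · · · · · · · · · ·
    · · · · · · · · · ·
    · · · · · · · · · ·
    · · · · · · · · · ·
    · · · · · · · · · ·
T2:
  2·area = 84
  edge (18, 0)→(14, 18): d=(-4,18) right/bottom  bias=-1
  edge (14, 18)→(12, 6): d=(-2,-12) top-left  bias=+0
  edge (12, 6)→(18, 0): d=(6,-6) top-left  bias=+0
    (8,0)@(17, 1): e=[14,70,0] → █  [on edge]
    (9,0)@(19, 1): e=[-22,94,12] → ·
    (7,1)@(15, 3): e=[42,42,0] → █  [on edge]
    (9,1)@(19, 3): e=[-30,90,24] → ·
    (6,2)@(13, 5): e=[70,14,0] → █  [on edge]
    (8,2)@(17, 5): e=[-2,62,24] → ·
    (5,3)@(11, 7): e=[98,-14,0] → ·  [on edge]
    (6,3)@(13, 7): e=[62,10,12] → █
    (8,3)@(17, 7): e=[-10,58,36] → ·
    (4,4)@(9, 9): e=[126,-42,0] → ·  [on edge]
    (6,4)@(13, 9): e=[54,6,24] → █
    (8,4)@(17, 9): e=[-18,54,48] → ·
    (3,5)@(7, 11): e=[154,-70,0] → ·  [on edge]
    (2,6)@(5, 13): e=[182,-98,0] → ·  [on edge]
    (1,7)@(3, 15): e=[210,-126,0] → ·  [on edge]
    (0,8)@(1, 17): e=[238,-154,0] → ·  [on edge]
  covered (12 px):
    · · · · · · · · █ ·
    · · · · · · · █ █ ·
    · · · · · · █ █ · ·
    · · · · · · █ █ · ·
    · · · · · · █ █ · ·
    · · · · · · █ █ · ·
    · · · · · · · █ · ·
    · · · · · · · · · ·
    · · · · · · · · · ·
    · · · · · · · · · ·
    · · · · · · · · · ·
    · · · · · · · · · ·
T3:
  2·area = 14  (B↔C swapped to make it positive)
  edge (20, 1)→(13, 17): d=(-7,16) right/bottom  bias=-1
  edge (13, 17)→(13, 15): d=(0,-2) top-left  bias=+0
  edge (13, 15)→(20, 1): d=(7,-14) top-left  bias=+0
    (6,0)@(13, 1): e=[112,0,-98] → ·  [on edge]
    (6,1)@(13, 3): e=[98,0,-84] → ·  [on edge]
    (9,1)@(19, 3): e=[2,12,0] → █  [on edge]
    (6,2)@(13, 5): e=[84,0,-70] → ·  [on edge]
    (9,2)@(19, 5): e=[-12,12,14] → ·
    (6,3)@(13, 7): e=[70,0,-56] → ·  [on edge]
    (8,3)@(17, 7): e=[6,8,0] → █  [on edge]
    (9,3)@(19, 7): e=[-26,12,28] → ·
    (6,4)@(13, 9): e=[56,0,-42] → ·  [on edge]
    (8,4)@(17, 9): e=[-8,8,14] → ·
    (6,5)@(13, 11): e=[42,0,-28] → ·  [on edge]
    (7,5)@(15, 11): e=[10,4,0] → █  [on edge]
    (6,6)@(13, 13): e=[28,0,-14] → ·  [on edge]
    (6,7)@(13, 15): e=[14,0,0] → █  [on edge]
    (6,8)@(13, 17): e=[0,0,14] → ·  [on edge]
    (5,9)@(11, 19): e=[18,-4,0] → ·  [on edge]
    (6,9)@(13, 19): e=[-14,0,28] → ·  [on edge]
    (6,10)@(13, 21): e=[-28,0,42] → ·  [on edge]
    (4,11)@(9, 23): e=[22,-8,0] → ·  [on edge]
    (6,11)@(13, 23): e=[-42,0,56] → ·  [on edge]
  covered (4 px):
    · · · · · · · · · ·
    · · · · · · · · · █
    · · · · · · · · · ·
    · · · · · · · · █ ·
    · · · · · · · · · ·
    · · · · · · · █ · ·
    · · · · · · · · · ·
    · · · · · · █ · · ·
    · · · · · · · · · ·
    · · · · · · · · · ·
    · · · · · · · · · ·
    · · · · · · · · · ·
T4:
  2·area = 264
  edge (0, 20)→(2, 2): d=(2,-18) top-left  bias=+0
  edge (2, 2)→(16, 8): d=(14,6) right/bottom  bias=-1
  edge (16, 8)→(0, 20): d=(-16,12) right/bottom  bias=-1
    (1,1)@(3, 3): e=[20,8,236] → █
    (2,1)@(5, 3): e=[56,-4,212] → ·
    (1,2)@(3, 5): e=[24,36,204] → █
    (2,2)@(5, 5): e=[60,24,180] → █
    (3,2)@(7, 5): e=[96,12,156] → █
    (4,2)@(9, 5): e=[132,0,132] → ·  [on edge]
    (1,3)@(3, 7): e=[28,64,172] → █
    (4,3)@(9, 7): e=[136,28,100] → █
    (5,3)@(11, 7): e=[172,16,76] → █
    (6,3)@(13, 7): e=[208,4,52] → █
    (7,3)@(15, 7): e=[244,-8,28] → ·
    (1,4)@(3, 9): e=[32,92,140] → █
    (0,5)@(1, 11): e=[0,132,132] → █  [on edge]
  covered (33 px):
    · · · · · · · · · ·
    · █ · · · · · · · ·
    · █ █ █ · · · · · ·
    · █ █ █ █ █ █ · · ·
    · █ █ █ █ █ █ · · ·
    █ █ █ █ █ █ · · · ·
    █ █ █ █ █ · · · · ·
    █ █ █ · · · · · · ·
    █ █ · · · · · · · ·
    █ · · · · · · · · ·
    · · · · · · · · · ·
    · · · · · · · · · ·

Result: 70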